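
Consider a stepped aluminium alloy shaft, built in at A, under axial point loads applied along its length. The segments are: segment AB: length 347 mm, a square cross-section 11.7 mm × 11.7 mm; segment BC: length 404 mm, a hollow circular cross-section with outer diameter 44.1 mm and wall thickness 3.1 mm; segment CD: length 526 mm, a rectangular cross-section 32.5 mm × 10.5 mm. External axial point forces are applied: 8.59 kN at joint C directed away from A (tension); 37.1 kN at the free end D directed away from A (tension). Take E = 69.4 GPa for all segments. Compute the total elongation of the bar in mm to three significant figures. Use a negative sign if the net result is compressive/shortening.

Internal axial forces (sectioning from the free end, tension +): N_CD = 37.1 kN, N_BC = 45.69 kN, N_AB = 45.69 kN.
A_AB = 136.9 mm².
A_BC = 399.3 mm².
A_CD = 341.2 mm².
δ_AB = 45690·347/(136.9·69400) = 1.669 mm
δ_BC = 45690·404/(399.3·69400) = 0.6661 mm
δ_CD = 37100·526/(341.2·69400) = 0.824 mm
δ = Σδ_i = 3.159 mm.

3.16 mm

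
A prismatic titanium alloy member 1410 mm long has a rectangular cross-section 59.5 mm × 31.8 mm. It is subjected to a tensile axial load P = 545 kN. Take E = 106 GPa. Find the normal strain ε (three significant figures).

A = 1892 mm².
σ = N/A = 288 MPa; ε = σ/E = 288/106000 = 2.717e-03.

0.00272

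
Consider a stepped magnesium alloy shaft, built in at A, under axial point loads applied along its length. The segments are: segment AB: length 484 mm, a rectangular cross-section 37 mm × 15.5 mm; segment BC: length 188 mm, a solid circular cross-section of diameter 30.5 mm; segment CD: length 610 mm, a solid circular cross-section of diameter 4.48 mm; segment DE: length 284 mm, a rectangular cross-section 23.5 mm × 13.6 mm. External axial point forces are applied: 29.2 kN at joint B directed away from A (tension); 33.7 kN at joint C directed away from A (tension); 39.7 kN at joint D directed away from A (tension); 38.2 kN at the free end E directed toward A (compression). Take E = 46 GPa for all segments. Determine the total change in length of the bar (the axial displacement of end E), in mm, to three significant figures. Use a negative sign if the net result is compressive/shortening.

1.90 mm

Internal axial forces (sectioning from the free end, tension +): N_DE = -38.2 kN, N_CD = 1.5 kN, N_BC = 35.2 kN, N_AB = 64.4 kN.
A_AB = 573.5 mm².
A_BC = 730.6 mm².
A_CD = 15.76 mm².
A_DE = 319.6 mm².
δ_AB = 64400·484/(573.5·46000) = 1.182 mm
δ_BC = 35200·188/(730.6·46000) = 0.1969 mm
δ_CD = 1500·610/(15.76·46000) = 1.262 mm
δ_DE = -38200·284/(319.6·46000) = -0.7379 mm
δ = Σδ_i = 1.902 mm.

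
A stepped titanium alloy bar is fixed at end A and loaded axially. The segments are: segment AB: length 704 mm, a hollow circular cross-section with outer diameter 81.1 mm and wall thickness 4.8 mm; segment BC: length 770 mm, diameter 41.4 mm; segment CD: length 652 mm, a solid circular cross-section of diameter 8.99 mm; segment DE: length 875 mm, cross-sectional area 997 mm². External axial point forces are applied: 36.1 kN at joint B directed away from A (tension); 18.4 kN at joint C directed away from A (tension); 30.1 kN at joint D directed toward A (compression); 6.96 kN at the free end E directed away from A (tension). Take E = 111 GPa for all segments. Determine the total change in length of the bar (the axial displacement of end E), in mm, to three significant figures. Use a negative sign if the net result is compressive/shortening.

-1.94 mm

Internal axial forces (sectioning from the free end, tension +): N_DE = 6.96 kN, N_CD = -23.14 kN, N_BC = -4.74 kN, N_AB = 31.36 kN.
A_AB = 1151 mm².
A_BC = 1346 mm².
A_CD = 63.48 mm².
δ_AB = 31360·704/(1151·111000) = 0.1729 mm
δ_BC = -4740·770/(1346·111000) = -0.02443 mm
δ_CD = -23140·652/(63.48·111000) = -2.141 mm
δ_DE = 6960·875/(997·111000) = 0.05503 mm
δ = Σδ_i = -1.938 mm.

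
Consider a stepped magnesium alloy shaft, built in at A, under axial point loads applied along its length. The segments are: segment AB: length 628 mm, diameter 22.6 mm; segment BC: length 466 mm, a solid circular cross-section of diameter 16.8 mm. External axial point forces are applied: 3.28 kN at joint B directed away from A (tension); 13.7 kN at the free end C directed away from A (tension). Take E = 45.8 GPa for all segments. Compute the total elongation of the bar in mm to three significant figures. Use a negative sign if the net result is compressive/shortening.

1.21 mm

Internal axial forces (sectioning from the free end, tension +): N_BC = 13.7 kN, N_AB = 16.98 kN.
A_AB = 401.1 mm².
A_BC = 221.7 mm².
δ_AB = 16980·628/(401.1·45800) = 0.5804 mm
δ_BC = 13700·466/(221.7·45800) = 0.6288 mm
δ = Σδ_i = 1.209 mm.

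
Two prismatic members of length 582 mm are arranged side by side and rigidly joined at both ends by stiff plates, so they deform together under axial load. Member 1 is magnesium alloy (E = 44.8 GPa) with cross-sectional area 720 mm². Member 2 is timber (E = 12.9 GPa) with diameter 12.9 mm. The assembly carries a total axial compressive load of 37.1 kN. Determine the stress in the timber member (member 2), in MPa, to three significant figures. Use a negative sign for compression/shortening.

-14.1 MPa

A_2 = 130.7 mm².
Equal strain + equilibrium ⇒ each member carries load in proportion to AE: A₁E₁ = 32260000 N, A₂E₂ = 1686000 N, ΣAE = 33940000 N.
σ₂ = P·E₂/ΣAE = -37100·12900/33940000 = -14.1 MPa.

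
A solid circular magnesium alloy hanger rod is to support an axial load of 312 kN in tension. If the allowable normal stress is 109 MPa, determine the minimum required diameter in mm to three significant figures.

60.4 mm

Required area A ≥ P/σ_allow = 312000/109 = 2862 mm².
For a solid circular section, d ≥ √(4A/π) = 60.37 mm.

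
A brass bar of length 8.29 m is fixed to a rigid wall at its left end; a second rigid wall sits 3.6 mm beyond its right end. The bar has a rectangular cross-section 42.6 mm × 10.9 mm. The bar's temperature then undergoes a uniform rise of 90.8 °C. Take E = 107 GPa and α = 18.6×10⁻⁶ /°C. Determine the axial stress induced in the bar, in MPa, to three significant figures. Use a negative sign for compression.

-134 MPa

Free thermal expansion αLΔT = 18.6e-6 · 8290 · 90.8 = 14 mm.
The walls engage after the gap closes; constrained expansion = 14 − 3.6 = 10.4 mm.
The walls impose strain ε = −(10.4)/8290 = -1.2546e-03; σ = Eε = 107000 · -1.2546e-03 = -134.2 MPa.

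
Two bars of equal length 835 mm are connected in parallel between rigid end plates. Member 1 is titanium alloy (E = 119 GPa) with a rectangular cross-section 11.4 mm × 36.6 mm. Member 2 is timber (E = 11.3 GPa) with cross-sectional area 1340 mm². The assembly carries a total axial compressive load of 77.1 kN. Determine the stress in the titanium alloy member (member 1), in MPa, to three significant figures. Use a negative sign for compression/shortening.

A_1 = 417.2 mm².
Equal strain + equilibrium ⇒ each member carries load in proportion to AE: A₁E₁ = 49650000 N, A₂E₂ = 15140000 N, ΣAE = 64790000 N.
σ₁ = P·E₁/ΣAE = -77100·119000/64790000 = -141.6 MPa.

-142 MPa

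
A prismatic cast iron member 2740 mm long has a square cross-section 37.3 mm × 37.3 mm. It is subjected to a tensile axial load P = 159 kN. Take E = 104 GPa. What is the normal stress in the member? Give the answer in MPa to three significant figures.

114 MPa

A = 1391 mm².
σ = N/A = 159000/1391 = 114.3 MPa.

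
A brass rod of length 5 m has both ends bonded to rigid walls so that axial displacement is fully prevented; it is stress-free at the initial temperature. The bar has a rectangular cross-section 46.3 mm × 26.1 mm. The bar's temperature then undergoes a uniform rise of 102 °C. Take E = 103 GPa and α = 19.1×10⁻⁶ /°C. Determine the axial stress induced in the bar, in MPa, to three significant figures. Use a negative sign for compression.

-201 MPa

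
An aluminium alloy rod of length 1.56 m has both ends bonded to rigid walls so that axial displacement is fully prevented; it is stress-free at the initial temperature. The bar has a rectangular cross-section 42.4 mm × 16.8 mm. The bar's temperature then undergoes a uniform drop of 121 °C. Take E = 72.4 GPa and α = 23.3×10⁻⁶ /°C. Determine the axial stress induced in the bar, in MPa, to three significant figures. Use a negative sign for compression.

204 MPa

Free thermal expansion αLΔT = 23.3e-6 · 1560 · -121 = -4.398 mm.
The walls impose strain ε = −(-4.398)/1560 = 2.8193e-03; σ = Eε = 72400 · 2.8193e-03 = 204.1 MPa.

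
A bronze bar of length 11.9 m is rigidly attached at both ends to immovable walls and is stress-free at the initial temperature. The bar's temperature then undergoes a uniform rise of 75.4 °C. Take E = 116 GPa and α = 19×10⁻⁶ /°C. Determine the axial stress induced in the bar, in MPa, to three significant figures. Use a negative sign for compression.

-166 MPa

Free thermal expansion αLΔT = 19e-6 · 11900 · 75.4 = 17.05 mm.
The walls impose strain ε = −(17.05)/11900 = -1.4326e-03; σ = Eε = 116000 · -1.4326e-03 = -166.2 MPa.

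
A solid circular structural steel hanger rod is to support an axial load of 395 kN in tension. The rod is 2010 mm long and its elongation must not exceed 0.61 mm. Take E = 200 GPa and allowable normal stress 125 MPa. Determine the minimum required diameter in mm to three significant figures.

91.0 mm

Required area A ≥ P/σ_allow = 395000/125 = 3160 mm².
For a solid circular section, d ≥ √(4A/π) = 63.43 mm.
Elongation limit: A ≥ PL/(Eδ_allow) = 395000·2010/(200000·0.61) = 6508 mm² ⇒ d ≥ 91.03 mm.
The elongation limit governs.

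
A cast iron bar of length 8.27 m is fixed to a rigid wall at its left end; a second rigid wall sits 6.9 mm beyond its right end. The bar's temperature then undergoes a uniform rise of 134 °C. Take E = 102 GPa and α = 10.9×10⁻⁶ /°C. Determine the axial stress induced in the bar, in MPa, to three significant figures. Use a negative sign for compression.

Free thermal expansion αLΔT = 10.9e-6 · 8270 · 134 = 12.08 mm.
The walls engage after the gap closes; constrained expansion = 12.08 − 6.9 = 5.179 mm.
The walls impose strain ε = −(5.179)/8270 = -6.2626e-04; σ = Eε = 102000 · -6.2626e-04 = -63.88 MPa.

-63.9 MPa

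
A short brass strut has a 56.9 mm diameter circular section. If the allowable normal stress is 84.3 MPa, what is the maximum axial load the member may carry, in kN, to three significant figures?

A = 2543 mm².
P_max = σ_allow · A = 84.3 · 2543 = 214400 N = 214.4 kN.

214 kN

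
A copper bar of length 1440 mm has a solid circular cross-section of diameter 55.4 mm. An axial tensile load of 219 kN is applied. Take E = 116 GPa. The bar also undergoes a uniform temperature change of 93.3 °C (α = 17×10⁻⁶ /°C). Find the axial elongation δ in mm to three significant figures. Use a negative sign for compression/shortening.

3.41 mm

A = 2411 mm².
δ_mech = NL/(AE) = 219000·1440/(2411·116000) = 1.128 mm.
δ_thermal = αLΔT = 17e-6·1440·93.3 = 2.284 mm.
δ = δ_mech + δ_thermal = 3.412 mm.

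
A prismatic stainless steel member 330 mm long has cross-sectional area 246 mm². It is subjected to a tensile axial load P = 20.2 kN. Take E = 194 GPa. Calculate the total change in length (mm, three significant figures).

δ_mech = NL/(AE) = 20200·330/(246·194000) = 0.1397 mm.

0.140 mm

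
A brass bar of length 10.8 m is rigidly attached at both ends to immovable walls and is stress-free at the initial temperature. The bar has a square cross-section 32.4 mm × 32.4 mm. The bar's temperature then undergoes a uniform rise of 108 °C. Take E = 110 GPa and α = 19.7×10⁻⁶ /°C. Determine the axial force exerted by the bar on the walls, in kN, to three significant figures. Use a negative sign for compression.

Free thermal expansion αLΔT = 19.7e-6 · 10800 · 108 = 22.98 mm.
The walls impose strain ε = −(22.98)/10800 = -2.1276e-03; σ = Eε = 110000 · -2.1276e-03 = -234 MPa.
Wall reaction R = σ·A = -234·1050 = -245700 N = -245.7 kN.

-246 kN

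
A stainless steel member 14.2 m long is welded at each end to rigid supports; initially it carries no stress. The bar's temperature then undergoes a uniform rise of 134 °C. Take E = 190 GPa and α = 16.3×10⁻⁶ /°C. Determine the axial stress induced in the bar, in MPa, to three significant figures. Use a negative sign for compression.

Free thermal expansion αLΔT = 16.3e-6 · 14200 · 134 = 31.02 mm.
The walls impose strain ε = −(31.02)/14200 = -2.1842e-03; σ = Eε = 190000 · -2.1842e-03 = -415 MPa.

-415 MPa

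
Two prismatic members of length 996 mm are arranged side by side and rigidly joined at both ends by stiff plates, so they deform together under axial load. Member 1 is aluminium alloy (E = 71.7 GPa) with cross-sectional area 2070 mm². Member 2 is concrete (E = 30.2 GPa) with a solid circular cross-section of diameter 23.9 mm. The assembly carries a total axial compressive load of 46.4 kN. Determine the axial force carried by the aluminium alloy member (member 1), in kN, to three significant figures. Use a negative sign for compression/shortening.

A_2 = 448.6 mm².
Equal strain + equilibrium ⇒ each member carries load in proportion to AE: A₁E₁ = 148400000 N, A₂E₂ = 13550000 N, ΣAE = 162000000 N.
F₁ = P·A₁E₁/ΣAE = -46400·148400000/162000000 = -42520 N.

-42.5 kN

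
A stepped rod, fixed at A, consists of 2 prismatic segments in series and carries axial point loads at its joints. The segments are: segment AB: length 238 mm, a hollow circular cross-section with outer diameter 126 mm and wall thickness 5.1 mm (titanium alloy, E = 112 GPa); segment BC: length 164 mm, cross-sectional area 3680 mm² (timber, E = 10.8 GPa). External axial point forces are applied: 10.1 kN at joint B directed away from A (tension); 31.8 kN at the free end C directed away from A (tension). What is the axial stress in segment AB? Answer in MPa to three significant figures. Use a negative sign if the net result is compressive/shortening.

Internal axial forces (sectioning from the free end, tension +): N_BC = 31.8 kN, N_AB = 41.9 kN.
A_AB = 1937 mm².
σ_AB = N_AB/A_AB = 41900/1937 = 21.63 MPa.

21.6 MPa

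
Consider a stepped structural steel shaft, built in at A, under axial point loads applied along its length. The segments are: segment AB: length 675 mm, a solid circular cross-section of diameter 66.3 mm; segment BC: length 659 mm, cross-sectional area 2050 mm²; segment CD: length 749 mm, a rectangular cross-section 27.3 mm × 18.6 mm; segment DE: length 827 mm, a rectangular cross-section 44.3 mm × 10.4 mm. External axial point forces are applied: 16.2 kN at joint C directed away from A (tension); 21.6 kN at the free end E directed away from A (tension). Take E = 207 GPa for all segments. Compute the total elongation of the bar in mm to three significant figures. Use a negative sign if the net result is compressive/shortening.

0.436 mm

Internal axial forces (sectioning from the free end, tension +): N_DE = 21.6 kN, N_CD = 21.6 kN, N_BC = 37.8 kN, N_AB = 37.8 kN.
A_AB = 3452 mm².
A_CD = 507.8 mm².
A_DE = 460.7 mm².
δ_AB = 37800·675/(3452·207000) = 0.0357 mm
δ_BC = 37800·659/(2050·207000) = 0.0587 mm
δ_CD = 21600·749/(507.8·207000) = 0.1539 mm
δ_DE = 21600·827/(460.7·207000) = 0.1873 mm
δ = Σδ_i = 0.4356 mm.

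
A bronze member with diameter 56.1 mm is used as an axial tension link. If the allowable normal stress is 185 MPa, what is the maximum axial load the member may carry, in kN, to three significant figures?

A = 2472 mm².
P_max = σ_allow · A = 185 · 2472 = 457300 N = 457.3 kN.

457 kN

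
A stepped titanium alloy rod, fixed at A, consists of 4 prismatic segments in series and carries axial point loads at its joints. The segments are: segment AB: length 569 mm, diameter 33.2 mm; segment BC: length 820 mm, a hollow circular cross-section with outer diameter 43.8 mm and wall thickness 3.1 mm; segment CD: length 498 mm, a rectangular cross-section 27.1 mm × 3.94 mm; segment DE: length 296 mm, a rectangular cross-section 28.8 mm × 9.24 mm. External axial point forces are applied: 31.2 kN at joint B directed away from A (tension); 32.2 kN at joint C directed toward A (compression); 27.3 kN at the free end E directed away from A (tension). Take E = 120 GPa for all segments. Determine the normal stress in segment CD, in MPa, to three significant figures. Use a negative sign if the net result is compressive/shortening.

256 MPa

Internal axial forces (sectioning from the free end, tension +): N_DE = 27.3 kN, N_CD = 27.3 kN, N_BC = -4.9 kN, N_AB = 26.3 kN.
A_CD = 106.8 mm².
σ_CD = N_CD/A_CD = 27300/106.8 = 255.7 MPa.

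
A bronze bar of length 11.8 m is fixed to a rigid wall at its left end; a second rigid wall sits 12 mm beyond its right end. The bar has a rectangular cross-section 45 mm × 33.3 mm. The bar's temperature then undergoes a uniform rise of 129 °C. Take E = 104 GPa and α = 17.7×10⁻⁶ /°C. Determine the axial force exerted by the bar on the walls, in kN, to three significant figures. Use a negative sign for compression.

Free thermal expansion αLΔT = 17.7e-6 · 11800 · 129 = 26.94 mm.
The walls engage after the gap closes; constrained expansion = 26.94 − 12 = 14.94 mm.
The walls impose strain ε = −(14.94)/11800 = -1.2664e-03; σ = Eε = 104000 · -1.2664e-03 = -131.7 MPa.
Wall reaction R = σ·A = -131.7·1498 = -197400 N = -197.4 kN.

-197 kN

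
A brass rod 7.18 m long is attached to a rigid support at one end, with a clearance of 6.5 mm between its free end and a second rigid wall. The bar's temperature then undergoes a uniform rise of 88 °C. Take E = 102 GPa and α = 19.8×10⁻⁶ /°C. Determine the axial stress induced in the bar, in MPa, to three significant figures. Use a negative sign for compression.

-85.4 MPa

Free thermal expansion αLΔT = 19.8e-6 · 7180 · 88 = 12.51 mm.
The walls engage after the gap closes; constrained expansion = 12.51 − 6.5 = 6.01 mm.
The walls impose strain ε = −(6.01)/7180 = -8.3711e-04; σ = Eε = 102000 · -8.3711e-04 = -85.38 MPa.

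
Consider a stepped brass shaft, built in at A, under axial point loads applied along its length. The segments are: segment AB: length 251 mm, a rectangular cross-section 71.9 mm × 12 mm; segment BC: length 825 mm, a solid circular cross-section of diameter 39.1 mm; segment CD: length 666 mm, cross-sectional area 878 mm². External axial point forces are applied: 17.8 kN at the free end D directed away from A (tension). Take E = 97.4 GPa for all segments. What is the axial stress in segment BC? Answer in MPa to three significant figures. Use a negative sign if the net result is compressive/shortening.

14.8 MPa

Internal axial forces (sectioning from the free end, tension +): N_CD = 17.8 kN, N_BC = 17.8 kN, N_AB = 17.8 kN.
A_BC = 1201 mm².
σ_BC = N_BC/A_BC = 17800/1201 = 14.82 MPa.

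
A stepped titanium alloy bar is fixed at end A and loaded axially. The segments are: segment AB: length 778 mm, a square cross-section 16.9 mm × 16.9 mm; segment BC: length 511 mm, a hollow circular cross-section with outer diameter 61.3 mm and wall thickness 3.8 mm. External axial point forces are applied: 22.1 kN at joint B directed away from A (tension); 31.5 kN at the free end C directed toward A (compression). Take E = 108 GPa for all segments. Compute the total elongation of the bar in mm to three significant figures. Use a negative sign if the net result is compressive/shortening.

-0.454 mm

Internal axial forces (sectioning from the free end, tension +): N_BC = -31.5 kN, N_AB = -9.4 kN.
A_AB = 285.6 mm².
A_BC = 686.4 mm².
δ_AB = -9400·778/(285.6·108000) = -0.2371 mm
δ_BC = -31500·511/(686.4·108000) = -0.2171 mm
δ = Σδ_i = -0.4542 mm.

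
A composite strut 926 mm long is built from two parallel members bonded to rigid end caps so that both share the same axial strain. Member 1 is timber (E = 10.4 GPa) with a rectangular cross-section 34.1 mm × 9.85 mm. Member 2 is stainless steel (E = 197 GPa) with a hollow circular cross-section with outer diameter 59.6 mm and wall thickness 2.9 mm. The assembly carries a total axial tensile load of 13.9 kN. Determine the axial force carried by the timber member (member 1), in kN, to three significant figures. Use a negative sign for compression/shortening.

0.461 kN

A_1 = 335.9 mm².
A_2 = 516.6 mm².
Equal strain + equilibrium ⇒ each member carries load in proportion to AE: A₁E₁ = 3493000 N, A₂E₂ = 101800000 N, ΣAE = 105300000 N.
F₁ = P·A₁E₁/ΣAE = 13900·3493000/105300000 = 461.3 N.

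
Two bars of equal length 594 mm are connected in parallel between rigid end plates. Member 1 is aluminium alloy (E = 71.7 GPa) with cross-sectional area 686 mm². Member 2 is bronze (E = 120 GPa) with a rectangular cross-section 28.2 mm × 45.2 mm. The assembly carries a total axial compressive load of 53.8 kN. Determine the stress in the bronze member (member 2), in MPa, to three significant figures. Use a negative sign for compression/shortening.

-31.9 MPa

A_2 = 1275 mm².
Equal strain + equilibrium ⇒ each member carries load in proportion to AE: A₁E₁ = 49190000 N, A₂E₂ = 153000000 N, ΣAE = 202100000 N.
σ₂ = P·E₂/ΣAE = -53800·120000/202100000 = -31.94 MPa.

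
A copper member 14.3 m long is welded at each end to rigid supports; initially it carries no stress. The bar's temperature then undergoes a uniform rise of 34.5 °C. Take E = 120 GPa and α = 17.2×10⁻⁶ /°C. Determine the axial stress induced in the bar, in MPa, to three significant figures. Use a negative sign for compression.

Free thermal expansion αLΔT = 17.2e-6 · 14300 · 34.5 = 8.486 mm.
The walls impose strain ε = −(8.486)/14300 = -5.9340e-04; σ = Eε = 120000 · -5.9340e-04 = -71.21 MPa.

-71.2 MPa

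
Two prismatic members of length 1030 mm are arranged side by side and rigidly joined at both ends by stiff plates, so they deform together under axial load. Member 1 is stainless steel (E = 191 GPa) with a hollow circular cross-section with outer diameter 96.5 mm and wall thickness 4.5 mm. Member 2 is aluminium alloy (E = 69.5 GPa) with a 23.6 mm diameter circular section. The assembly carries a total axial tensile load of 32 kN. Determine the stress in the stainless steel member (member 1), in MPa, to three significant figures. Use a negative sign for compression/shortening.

A_1 = 1301 mm².
A_2 = 437.4 mm².
Equal strain + equilibrium ⇒ each member carries load in proportion to AE: A₁E₁ = 248400000 N, A₂E₂ = 30400000 N, ΣAE = 278800000 N.
σ₁ = P·E₁/ΣAE = 32000·191000/278800000 = 21.92 MPa.

21.9 MPa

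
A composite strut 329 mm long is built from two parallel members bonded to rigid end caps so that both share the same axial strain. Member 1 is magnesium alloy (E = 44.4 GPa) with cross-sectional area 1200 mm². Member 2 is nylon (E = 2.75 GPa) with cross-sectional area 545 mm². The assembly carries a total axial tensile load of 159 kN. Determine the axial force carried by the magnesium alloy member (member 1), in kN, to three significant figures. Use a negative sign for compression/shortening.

155 kN

Equal strain + equilibrium ⇒ each member carries load in proportion to AE: A₁E₁ = 53280000 N, A₂E₂ = 1499000 N, ΣAE = 54780000 N.
F₁ = P·A₁E₁/ΣAE = 159000·53280000/54780000 = 154600 N.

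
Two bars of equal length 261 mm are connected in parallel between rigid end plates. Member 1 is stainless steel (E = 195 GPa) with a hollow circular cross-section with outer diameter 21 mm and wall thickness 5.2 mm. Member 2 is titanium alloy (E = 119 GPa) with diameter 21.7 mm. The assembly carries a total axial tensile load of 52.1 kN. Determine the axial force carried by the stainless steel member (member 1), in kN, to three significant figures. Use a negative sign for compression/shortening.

A_1 = 258.1 mm².
A_2 = 369.8 mm².
Equal strain + equilibrium ⇒ each member carries load in proportion to AE: A₁E₁ = 50330000 N, A₂E₂ = 44010000 N, ΣAE = 94340000 N.
F₁ = P·A₁E₁/ΣAE = 52100·50330000/94340000 = 27800 N.

27.8 kN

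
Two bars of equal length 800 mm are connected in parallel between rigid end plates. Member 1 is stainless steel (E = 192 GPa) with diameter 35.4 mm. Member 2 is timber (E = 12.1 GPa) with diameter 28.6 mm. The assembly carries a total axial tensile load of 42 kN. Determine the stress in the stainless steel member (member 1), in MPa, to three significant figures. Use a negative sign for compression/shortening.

41.0 MPa

A_1 = 984.2 mm².
A_2 = 642.4 mm².
Equal strain + equilibrium ⇒ each member carries load in proportion to AE: A₁E₁ = 189000000 N, A₂E₂ = 7773000 N, ΣAE = 196700000 N.
σ₁ = P·E₁/ΣAE = 42000·192000/196700000 = 40.99 MPa.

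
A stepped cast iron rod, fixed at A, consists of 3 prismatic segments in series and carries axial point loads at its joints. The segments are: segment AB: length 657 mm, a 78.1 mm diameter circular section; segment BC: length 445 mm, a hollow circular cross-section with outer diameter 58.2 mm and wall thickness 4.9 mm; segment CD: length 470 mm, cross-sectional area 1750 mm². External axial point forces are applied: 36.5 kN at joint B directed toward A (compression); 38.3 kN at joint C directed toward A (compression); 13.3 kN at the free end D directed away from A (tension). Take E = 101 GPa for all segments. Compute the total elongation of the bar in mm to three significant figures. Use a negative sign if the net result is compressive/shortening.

Internal axial forces (sectioning from the free end, tension +): N_CD = 13.3 kN, N_BC = -25 kN, N_AB = -61.5 kN.
A_AB = 4791 mm².
A_BC = 820.5 mm².
δ_AB = -61500·657/(4791·101000) = -0.08351 mm
δ_BC = -25000·445/(820.5·101000) = -0.1342 mm
δ_CD = 13300·470/(1750·101000) = 0.03537 mm
δ = Σδ_i = -0.1824 mm.

-0.182 mm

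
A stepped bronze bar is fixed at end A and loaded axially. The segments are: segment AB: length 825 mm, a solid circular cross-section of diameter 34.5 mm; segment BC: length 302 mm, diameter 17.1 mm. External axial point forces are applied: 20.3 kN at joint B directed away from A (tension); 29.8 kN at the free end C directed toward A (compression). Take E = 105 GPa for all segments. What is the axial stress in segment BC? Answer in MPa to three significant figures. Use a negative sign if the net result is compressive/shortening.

-130 MPa

Internal axial forces (sectioning from the free end, tension +): N_BC = -29.8 kN, N_AB = -9.5 kN.
A_BC = 229.7 mm².
σ_BC = N_BC/A_BC = -29800/229.7 = -129.8 MPa.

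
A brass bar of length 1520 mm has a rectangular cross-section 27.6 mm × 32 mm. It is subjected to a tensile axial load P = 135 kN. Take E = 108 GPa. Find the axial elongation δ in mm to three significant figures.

2.15 mm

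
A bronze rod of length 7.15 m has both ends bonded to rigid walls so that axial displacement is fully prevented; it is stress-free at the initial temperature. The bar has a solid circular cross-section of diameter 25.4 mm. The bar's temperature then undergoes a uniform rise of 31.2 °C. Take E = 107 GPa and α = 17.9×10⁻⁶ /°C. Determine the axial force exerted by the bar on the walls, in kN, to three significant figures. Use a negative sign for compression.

Free thermal expansion αLΔT = 17.9e-6 · 7150 · 31.2 = 3.993 mm.
The walls impose strain ε = −(3.993)/7150 = -5.5848e-04; σ = Eε = 107000 · -5.5848e-04 = -59.76 MPa.
Wall reaction R = σ·A = -59.76·506.7 = -30280 N = -30.28 kN.

-30.3 kN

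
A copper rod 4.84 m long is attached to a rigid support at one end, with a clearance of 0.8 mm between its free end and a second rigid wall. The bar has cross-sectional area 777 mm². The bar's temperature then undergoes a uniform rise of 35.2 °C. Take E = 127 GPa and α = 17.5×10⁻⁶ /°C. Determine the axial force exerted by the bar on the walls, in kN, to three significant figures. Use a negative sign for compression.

Free thermal expansion αLΔT = 17.5e-6 · 4840 · 35.2 = 2.981 mm.
The walls engage after the gap closes; constrained expansion = 2.981 − 0.8 = 2.181 mm.
The walls impose strain ε = −(2.181)/4840 = -4.5071e-04; σ = Eε = 127000 · -4.5071e-04 = -57.24 MPa.
Wall reaction R = σ·A = -57.24·777 = -44480 N = -44.48 kN.

-44.5 kN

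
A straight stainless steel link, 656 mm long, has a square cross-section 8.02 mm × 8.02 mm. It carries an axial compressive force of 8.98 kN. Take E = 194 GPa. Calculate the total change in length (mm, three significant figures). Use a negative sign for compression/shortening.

A = 64.32 mm².
δ_mech = NL/(AE) = -8980·656/(64.32·194000) = -0.4721 mm.

-0.472 mm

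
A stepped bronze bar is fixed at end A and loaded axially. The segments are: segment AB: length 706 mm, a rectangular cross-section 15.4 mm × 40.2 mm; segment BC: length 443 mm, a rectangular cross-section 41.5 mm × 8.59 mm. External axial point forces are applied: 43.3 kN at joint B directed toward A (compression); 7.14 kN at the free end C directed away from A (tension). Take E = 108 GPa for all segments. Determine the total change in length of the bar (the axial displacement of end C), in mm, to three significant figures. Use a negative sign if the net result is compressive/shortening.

Internal axial forces (sectioning from the free end, tension +): N_BC = 7.14 kN, N_AB = -36.16 kN.
A_AB = 619.1 mm².
A_BC = 356.5 mm².
δ_AB = -36160·706/(619.1·108000) = -0.3818 mm
δ_BC = 7140·443/(356.5·108000) = 0.08216 mm
δ = Σδ_i = -0.2997 mm.

-0.300 mm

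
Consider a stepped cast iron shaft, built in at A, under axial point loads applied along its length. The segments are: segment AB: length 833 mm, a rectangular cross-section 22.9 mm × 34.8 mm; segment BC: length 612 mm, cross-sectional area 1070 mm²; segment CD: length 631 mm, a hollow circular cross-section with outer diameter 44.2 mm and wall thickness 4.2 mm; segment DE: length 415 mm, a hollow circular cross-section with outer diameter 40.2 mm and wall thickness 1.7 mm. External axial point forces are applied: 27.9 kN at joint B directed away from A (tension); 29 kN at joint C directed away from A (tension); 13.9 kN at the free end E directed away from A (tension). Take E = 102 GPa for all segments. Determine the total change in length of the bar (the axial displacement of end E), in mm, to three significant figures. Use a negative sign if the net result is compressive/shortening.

Internal axial forces (sectioning from the free end, tension +): N_DE = 13.9 kN, N_CD = 13.9 kN, N_BC = 42.9 kN, N_AB = 70.8 kN.
A_AB = 796.9 mm².
A_CD = 527.8 mm².
A_DE = 205.6 mm².
δ_AB = 70800·833/(796.9·102000) = 0.7255 mm
δ_BC = 42900·612/(1070·102000) = 0.2406 mm
δ_CD = 13900·631/(527.8·102000) = 0.1629 mm
δ_DE = 13900·415/(205.6·102000) = 0.275 mm
δ = Σδ_i = 1.404 mm.

1.40 mm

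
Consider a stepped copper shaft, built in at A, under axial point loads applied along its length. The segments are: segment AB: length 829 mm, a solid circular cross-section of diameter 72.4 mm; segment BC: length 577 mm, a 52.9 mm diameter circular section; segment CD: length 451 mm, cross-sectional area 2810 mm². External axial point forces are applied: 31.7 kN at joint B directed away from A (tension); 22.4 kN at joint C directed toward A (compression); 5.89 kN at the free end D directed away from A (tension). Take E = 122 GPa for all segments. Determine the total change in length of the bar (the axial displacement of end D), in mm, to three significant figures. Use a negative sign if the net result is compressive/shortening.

-0.00271 mm

Internal axial forces (sectioning from the free end, tension +): N_CD = 5.89 kN, N_BC = -16.51 kN, N_AB = 15.19 kN.
A_AB = 4117 mm².
A_BC = 2198 mm².
δ_AB = 15190·829/(4117·122000) = 0.02507 mm
δ_BC = -16510·577/(2198·122000) = -0.03553 mm
δ_CD = 5890·451/(2810·122000) = 0.007749 mm
δ = Σδ_i = -0.002707 mm.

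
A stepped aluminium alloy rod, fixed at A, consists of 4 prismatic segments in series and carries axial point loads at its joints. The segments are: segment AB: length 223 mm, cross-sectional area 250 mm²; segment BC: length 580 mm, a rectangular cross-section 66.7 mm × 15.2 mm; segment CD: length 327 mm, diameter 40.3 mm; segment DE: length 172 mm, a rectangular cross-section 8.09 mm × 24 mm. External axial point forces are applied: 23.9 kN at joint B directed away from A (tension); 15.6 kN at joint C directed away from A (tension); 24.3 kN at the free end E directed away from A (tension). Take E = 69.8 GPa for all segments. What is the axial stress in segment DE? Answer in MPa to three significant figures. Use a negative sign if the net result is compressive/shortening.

125 MPa

Internal axial forces (sectioning from the free end, tension +): N_DE = 24.3 kN, N_CD = 24.3 kN, N_BC = 39.9 kN, N_AB = 63.8 kN.
A_DE = 194.2 mm².
σ_DE = N_DE/A_DE = 24300/194.2 = 125.2 MPa.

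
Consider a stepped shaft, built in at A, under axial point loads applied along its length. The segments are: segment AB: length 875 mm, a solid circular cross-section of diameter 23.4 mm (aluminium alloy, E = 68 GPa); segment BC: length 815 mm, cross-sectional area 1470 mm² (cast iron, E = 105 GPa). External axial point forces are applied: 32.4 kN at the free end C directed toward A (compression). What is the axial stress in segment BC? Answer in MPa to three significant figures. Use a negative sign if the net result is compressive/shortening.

-22.0 MPa

Internal axial forces (sectioning from the free end, tension +): N_BC = -32.4 kN, N_AB = -32.4 kN.
σ_BC = N_BC/A_BC = -32400/1470 = -22.04 MPa.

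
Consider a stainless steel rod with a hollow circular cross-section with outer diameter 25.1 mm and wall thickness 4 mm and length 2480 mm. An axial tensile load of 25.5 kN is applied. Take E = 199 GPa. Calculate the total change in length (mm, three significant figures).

1.20 mm

A = 265.2 mm².
δ_mech = NL/(AE) = 25500·2480/(265.2·199000) = 1.199 mm.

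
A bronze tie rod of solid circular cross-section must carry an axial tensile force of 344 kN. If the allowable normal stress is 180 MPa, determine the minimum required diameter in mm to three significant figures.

49.3 mm

Required area A ≥ P/σ_allow = 344000/180 = 1911 mm².
For a solid circular section, d ≥ √(4A/π) = 49.33 mm.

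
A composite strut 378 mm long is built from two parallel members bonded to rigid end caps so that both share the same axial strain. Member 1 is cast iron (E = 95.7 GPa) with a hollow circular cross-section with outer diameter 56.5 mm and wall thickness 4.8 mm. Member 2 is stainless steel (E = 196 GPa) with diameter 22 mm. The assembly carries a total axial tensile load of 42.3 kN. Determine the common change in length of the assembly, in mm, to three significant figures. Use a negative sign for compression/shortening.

0.107 mm

A_1 = 779.6 mm².
A_2 = 380.1 mm².
Equal strain + equilibrium ⇒ each member carries load in proportion to AE: A₁E₁ = 74610000 N, A₂E₂ = 74510000 N, ΣAE = 149100000 N.
δ = PL/ΣAE = 42300·378/149100000 = 0.1072 mm.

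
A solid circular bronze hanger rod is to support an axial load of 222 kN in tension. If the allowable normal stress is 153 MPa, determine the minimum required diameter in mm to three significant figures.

43.0 mm

Required area A ≥ P/σ_allow = 222000/153 = 1451 mm².
For a solid circular section, d ≥ √(4A/π) = 42.98 mm.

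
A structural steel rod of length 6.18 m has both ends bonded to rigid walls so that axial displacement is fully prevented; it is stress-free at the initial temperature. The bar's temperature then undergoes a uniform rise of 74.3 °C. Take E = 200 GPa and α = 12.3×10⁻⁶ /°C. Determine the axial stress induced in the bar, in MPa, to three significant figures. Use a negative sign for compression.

Free thermal expansion αLΔT = 12.3e-6 · 6180 · 74.3 = 5.648 mm.
The walls impose strain ε = −(5.648)/6180 = -9.1389e-04; σ = Eε = 200000 · -9.1389e-04 = -182.8 MPa.

-183 MPa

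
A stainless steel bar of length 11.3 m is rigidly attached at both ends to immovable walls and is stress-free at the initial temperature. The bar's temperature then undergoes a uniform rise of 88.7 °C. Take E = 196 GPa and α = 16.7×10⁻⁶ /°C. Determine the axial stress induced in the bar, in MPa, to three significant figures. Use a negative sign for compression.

Free thermal expansion αLΔT = 16.7e-6 · 11300 · 88.7 = 16.74 mm.
The walls impose strain ε = −(16.74)/11300 = -1.4813e-03; σ = Eε = 196000 · -1.4813e-03 = -290.3 MPa.

-290 MPa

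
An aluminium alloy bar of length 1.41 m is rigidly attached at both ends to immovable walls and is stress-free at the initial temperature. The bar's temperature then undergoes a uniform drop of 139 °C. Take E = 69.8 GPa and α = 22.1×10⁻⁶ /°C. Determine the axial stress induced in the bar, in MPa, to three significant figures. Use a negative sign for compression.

214 MPa

Free thermal expansion αLΔT = 22.1e-6 · 1410 · -139 = -4.331 mm.
The walls impose strain ε = −(-4.331)/1410 = 3.0719e-03; σ = Eε = 69800 · 3.0719e-03 = 214.4 MPa.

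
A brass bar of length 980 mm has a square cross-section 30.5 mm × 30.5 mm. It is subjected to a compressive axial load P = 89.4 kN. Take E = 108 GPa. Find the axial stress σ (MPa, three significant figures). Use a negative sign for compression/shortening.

A = 930.2 mm².
σ = N/A = -89400/930.2 = -96.1 MPa.

-96.1 MPa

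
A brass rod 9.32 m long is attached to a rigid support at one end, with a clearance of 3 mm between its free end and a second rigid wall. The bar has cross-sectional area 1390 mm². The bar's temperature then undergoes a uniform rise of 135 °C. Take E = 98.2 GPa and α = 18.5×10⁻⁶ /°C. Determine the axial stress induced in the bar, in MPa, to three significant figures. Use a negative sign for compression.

Free thermal expansion αLΔT = 18.5e-6 · 9320 · 135 = 23.28 mm.
The walls engage after the gap closes; constrained expansion = 23.28 − 3 = 20.28 mm.
The walls impose strain ε = −(20.28)/9320 = -2.1756e-03; σ = Eε = 98200 · -2.1756e-03 = -213.6 MPa.

-214 MPa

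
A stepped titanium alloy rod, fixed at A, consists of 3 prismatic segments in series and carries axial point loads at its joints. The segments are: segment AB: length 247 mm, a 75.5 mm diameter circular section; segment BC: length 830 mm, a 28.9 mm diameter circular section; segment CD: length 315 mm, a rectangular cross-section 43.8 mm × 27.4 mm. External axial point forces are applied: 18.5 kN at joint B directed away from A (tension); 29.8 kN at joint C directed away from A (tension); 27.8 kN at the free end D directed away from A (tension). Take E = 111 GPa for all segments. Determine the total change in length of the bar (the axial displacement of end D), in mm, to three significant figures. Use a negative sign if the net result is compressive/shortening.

Internal axial forces (sectioning from the free end, tension +): N_CD = 27.8 kN, N_BC = 57.6 kN, N_AB = 76.1 kN.
A_AB = 4477 mm².
A_BC = 656 mm².
A_CD = 1200 mm².
δ_AB = 76100·247/(4477·111000) = 0.03782 mm
δ_BC = 57600·830/(656·111000) = 0.6566 mm
δ_CD = 27800·315/(1200·111000) = 0.06574 mm
δ = Σδ_i = 0.7601 mm.

0.760 mm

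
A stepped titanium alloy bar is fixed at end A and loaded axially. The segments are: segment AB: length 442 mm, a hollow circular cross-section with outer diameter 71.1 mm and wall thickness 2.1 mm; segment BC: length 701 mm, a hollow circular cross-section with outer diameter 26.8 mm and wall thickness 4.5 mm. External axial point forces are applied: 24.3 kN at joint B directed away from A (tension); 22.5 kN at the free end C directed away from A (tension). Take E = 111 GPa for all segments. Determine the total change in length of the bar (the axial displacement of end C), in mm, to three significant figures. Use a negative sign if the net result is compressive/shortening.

0.860 mm

Internal axial forces (sectioning from the free end, tension +): N_BC = 22.5 kN, N_AB = 46.8 kN.
A_AB = 455.2 mm².
A_BC = 315.3 mm².
δ_AB = 46800·442/(455.2·111000) = 0.4094 mm
δ_BC = 22500·701/(315.3·111000) = 0.4507 mm
δ = Σδ_i = 0.8601 mm.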